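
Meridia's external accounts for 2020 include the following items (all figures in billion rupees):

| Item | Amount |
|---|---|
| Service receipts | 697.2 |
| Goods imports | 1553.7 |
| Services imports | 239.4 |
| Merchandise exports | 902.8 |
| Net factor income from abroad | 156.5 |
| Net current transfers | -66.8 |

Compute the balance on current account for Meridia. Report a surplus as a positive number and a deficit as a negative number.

Goods balance = 902.8 - 1553.7 = -650.9
Services balance = 697.2 - 239.4 = 457.8
Trade balance (goods + services) = -650.9 + 457.8 = -193.1
Net primary income = 156.5
Net secondary income = -66.8
Current account = -193.1 + 156.5 + (-66.8) = -103.4

-103.4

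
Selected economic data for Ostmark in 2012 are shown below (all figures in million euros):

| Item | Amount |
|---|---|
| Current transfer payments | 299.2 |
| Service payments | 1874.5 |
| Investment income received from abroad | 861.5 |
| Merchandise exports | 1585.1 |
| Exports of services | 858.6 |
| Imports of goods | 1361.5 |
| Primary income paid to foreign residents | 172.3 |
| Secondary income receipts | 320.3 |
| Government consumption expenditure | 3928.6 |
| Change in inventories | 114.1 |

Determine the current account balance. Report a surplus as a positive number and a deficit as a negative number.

-82.0

Goods balance = 1585.1 - 1361.5 = 223.6
Services balance = 858.6 - 1874.5 = -1015.9
Trade balance (goods + services) = 223.6 + (-1015.9) = -792.3
Net primary income = 861.5 - 172.3 = 689.2
Net secondary income = 320.3 - 299.2 = 21.1
Current account = -792.3 + 689.2 + 21.1 = -82.0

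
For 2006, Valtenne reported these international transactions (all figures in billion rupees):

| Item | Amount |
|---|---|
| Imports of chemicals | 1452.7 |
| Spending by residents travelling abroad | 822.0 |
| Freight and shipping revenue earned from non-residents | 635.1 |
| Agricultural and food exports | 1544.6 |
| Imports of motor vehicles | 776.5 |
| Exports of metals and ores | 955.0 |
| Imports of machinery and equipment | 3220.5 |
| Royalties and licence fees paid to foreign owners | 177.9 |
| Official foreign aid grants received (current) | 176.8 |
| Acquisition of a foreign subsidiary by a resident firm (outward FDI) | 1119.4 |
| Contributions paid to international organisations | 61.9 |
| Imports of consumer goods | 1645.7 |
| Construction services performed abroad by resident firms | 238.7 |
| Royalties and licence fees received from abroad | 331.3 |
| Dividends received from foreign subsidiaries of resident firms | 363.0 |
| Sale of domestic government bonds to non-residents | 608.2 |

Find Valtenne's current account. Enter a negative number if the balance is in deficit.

Goods: -1452.7 - 3220.5 + 1544.6 + 955.0 - 1645.7 - 776.5 = -4595.8
Services: 238.7 - 177.9 - 822.0 + 635.1 + 331.3 = 205.2
Primary income: 363.0
Secondary income: -61.9 + 176.8 = 114.9
Current account = (-4595.8) + 205.2 + 363.0 + 114.9 = -3912.7
(Excluded from the current account — financial account: acquisition of a foreign subsidiary by a resident firm (outward FDI) 1119.4, sale of domestic government bonds to non-residents 608.2.)

-3912.7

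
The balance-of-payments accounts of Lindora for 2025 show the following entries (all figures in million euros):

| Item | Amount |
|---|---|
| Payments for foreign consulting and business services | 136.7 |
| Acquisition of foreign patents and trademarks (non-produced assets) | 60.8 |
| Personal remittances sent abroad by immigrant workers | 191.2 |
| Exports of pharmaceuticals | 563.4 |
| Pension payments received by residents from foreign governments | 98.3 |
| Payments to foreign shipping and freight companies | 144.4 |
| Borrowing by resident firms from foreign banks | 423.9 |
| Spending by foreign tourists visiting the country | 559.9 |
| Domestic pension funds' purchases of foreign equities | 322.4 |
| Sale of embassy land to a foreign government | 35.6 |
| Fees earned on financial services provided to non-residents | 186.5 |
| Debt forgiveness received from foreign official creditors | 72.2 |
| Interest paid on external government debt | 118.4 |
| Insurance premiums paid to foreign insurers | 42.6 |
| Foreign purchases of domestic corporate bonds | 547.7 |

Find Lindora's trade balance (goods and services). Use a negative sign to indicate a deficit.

Goods: 563.4
Services: 186.5 - 42.6 - 136.7 - 144.4 + 559.9 = 422.7
Trade balance = 563.4 + 422.7 = 986.1
(Excluded from the trade balance — capital account: acquisition of foreign patents and trademarks (non-produced assets) 60.8, sale of embassy land to a foreign government 35.6, debt forgiveness received from foreign official creditors 72.2; secondary income: personal remittances sent abroad by immigrant workers 191.2, pension payments received by residents from foreign governments 98.3; financial account: borrowing by resident firms from foreign banks 423.9, domestic pension funds' purchases of foreign equities 322.4, foreign purchases of domestic corporate bonds 547.7; primary income: interest paid on external government debt 118.4.)

986.1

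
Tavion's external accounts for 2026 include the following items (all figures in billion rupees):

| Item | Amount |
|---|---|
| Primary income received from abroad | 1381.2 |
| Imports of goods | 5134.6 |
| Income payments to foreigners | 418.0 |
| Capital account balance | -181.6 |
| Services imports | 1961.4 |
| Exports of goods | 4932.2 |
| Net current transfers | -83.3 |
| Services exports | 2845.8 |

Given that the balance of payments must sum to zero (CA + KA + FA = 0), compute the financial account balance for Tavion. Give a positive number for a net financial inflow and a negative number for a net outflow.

Goods balance = 4932.2 - 5134.6 = -202.4
Services balance = 2845.8 - 1961.4 = 884.4
Trade balance (goods + services) = -202.4 + 884.4 = 682.0
Net primary income = 1381.2 - 418.0 = 963.2
Net secondary income = -83.3
Current account = 682.0 + 963.2 + (-83.3) = 1561.9
Financial account = -(1561.9 + (-181.6)) = -1380.3

-1380.3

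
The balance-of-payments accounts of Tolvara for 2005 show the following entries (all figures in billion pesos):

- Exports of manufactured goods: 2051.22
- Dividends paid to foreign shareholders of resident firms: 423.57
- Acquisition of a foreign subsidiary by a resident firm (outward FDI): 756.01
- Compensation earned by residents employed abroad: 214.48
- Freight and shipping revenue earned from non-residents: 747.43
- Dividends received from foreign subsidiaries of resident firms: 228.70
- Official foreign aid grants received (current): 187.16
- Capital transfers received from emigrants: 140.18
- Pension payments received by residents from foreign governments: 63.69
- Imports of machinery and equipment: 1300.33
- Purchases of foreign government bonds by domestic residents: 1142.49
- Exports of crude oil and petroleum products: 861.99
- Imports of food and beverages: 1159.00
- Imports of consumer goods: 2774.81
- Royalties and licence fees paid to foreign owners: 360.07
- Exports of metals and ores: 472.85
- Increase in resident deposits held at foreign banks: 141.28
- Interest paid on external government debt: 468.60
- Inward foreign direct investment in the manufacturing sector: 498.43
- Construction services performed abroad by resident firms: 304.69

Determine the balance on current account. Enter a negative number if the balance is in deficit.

Goods: -1159.00 + 472.85 - 2774.81 + 2051.22 - 1300.33 + 861.99 = -1848.08
Services: 747.43 + 304.69 - 360.07 = 692.05
Primary income: 214.48 - 468.60 - 423.57 + 228.70 = -448.99
Secondary income: 187.16 + 63.69 = 250.85
Current account = (-1848.08) + 692.05 + (-448.99) + 250.85 = -1354.17
(Excluded from the current account — financial account: acquisition of a foreign subsidiary by a resident firm (outward FDI) 756.01, purchases of foreign government bonds by domestic residents 1142.49, increase in resident deposits held at foreign banks 141.28, inward foreign direct investment in the manufacturing sector 498.43; capital account: capital transfers received from emigrants 140.18.)

-1354.17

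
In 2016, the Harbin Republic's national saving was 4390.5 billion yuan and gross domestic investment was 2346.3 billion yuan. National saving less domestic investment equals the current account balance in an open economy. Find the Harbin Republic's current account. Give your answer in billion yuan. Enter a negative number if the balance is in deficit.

2044.2

S - I = CA (net lending to the rest of the world).
CA = S - I = 4390.5 - 2346.3 = 2044.2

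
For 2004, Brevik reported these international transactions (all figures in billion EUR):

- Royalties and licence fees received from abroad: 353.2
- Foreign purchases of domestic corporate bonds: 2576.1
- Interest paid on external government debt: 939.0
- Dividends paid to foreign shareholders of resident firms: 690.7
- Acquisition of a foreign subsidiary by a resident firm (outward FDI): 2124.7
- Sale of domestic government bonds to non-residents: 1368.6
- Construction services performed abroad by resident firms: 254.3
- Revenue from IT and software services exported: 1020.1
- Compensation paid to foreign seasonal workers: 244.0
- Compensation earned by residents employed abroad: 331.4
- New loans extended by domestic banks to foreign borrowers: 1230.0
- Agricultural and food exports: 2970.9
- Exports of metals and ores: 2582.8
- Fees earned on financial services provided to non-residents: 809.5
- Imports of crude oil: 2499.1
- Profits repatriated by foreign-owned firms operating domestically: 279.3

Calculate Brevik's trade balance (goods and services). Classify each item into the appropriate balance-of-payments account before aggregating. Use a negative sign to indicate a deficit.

Goods: 2970.9 - 2499.1 + 2582.8 = 3054.6
Services: 254.3 + 1020.1 + 353.2 + 809.5 = 2437.1
Trade balance = 3054.6 + 2437.1 = 5491.7
(Excluded from the trade balance — financial account: foreign purchases of domestic corporate bonds 2576.1, acquisition of a foreign subsidiary by a resident firm (outward FDI) 2124.7, sale of domestic government bonds to non-residents 1368.6, new loans extended by domestic banks to foreign borrowers 1230.0; primary income: interest paid on external government debt 939.0, dividends paid to foreign shareholders of resident firms 690.7, compensation paid to foreign seasonal workers 244.0, compensation earned by residents employed abroad 331.4, profits repatriated by foreign-owned firms operating domestically 279.3.)

5491.7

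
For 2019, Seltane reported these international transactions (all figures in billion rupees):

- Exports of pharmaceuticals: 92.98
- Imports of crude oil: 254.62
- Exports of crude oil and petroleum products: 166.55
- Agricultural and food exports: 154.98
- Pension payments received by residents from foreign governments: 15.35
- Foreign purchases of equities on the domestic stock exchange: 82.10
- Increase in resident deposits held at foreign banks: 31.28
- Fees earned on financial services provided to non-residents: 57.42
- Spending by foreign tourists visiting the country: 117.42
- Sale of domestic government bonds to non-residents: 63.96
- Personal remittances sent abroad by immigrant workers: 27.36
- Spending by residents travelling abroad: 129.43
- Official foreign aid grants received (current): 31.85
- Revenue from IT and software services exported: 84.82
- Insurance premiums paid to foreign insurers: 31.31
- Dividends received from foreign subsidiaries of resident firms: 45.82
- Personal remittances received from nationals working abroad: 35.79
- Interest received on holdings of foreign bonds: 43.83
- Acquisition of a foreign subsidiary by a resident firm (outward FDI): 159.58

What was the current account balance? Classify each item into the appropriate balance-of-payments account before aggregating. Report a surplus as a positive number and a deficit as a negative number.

Goods: -254.62 + 154.98 + 166.55 + 92.98 = 159.89
Services: 57.42 + 117.42 - 31.31 + 84.82 - 129.43 = 98.92
Primary income: 43.83 + 45.82 = 89.65
Secondary income: 31.85 - 27.36 + 15.35 + 35.79 = 55.63
Current account = 159.89 + 98.92 + 89.65 + 55.63 = 404.09
(Excluded from the current account — financial account: foreign purchases of equities on the domestic stock exchange 82.10, increase in resident deposits held at foreign banks 31.28, sale of domestic government bonds to non-residents 63.96, acquisition of a foreign subsidiary by a resident firm (outward FDI) 159.58.)

404.09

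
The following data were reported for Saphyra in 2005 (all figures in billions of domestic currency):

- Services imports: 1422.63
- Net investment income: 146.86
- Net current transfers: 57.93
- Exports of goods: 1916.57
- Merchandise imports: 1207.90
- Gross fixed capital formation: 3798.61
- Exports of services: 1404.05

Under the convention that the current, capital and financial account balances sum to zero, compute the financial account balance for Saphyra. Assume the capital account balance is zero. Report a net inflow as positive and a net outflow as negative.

-894.88

Goods balance = 1916.57 - 1207.90 = 708.67
Services balance = 1404.05 - 1422.63 = -18.58
Trade balance (goods + services) = 708.67 + (-18.58) = 690.09
Net primary income = 146.86
Net secondary income = 57.93
Current account = 690.09 + 146.86 + 57.93 = 894.88
Financial account = -(894.88) = -894.88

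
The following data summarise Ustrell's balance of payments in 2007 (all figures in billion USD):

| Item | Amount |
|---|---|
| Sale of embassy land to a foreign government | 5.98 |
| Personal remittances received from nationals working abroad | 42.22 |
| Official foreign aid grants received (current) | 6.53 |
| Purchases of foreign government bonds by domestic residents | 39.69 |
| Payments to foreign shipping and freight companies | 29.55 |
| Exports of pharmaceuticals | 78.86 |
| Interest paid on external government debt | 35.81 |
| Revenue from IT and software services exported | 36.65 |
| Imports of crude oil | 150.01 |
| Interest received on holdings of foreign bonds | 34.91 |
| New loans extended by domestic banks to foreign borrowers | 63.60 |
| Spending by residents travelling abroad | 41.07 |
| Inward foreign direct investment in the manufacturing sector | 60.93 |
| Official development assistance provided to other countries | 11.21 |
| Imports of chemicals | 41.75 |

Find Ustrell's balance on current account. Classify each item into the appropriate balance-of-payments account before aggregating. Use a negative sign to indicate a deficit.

-110.23

Goods: -41.75 - 150.01 + 78.86 = -112.90
Services: -41.07 + 36.65 - 29.55 = -33.97
Primary income: 34.91 - 35.81 = -0.90
Secondary income: -11.21 + 6.53 + 42.22 = 37.54
Current account = (-112.90) + (-33.97) + (-0.90) + 37.54 = -110.23
(Excluded from the current account — capital account: sale of embassy land to a foreign government 5.98; financial account: purchases of foreign government bonds by domestic residents 39.69, new loans extended by domestic banks to foreign borrowers 63.60, inward foreign direct investment in the manufacturing sector 60.93.)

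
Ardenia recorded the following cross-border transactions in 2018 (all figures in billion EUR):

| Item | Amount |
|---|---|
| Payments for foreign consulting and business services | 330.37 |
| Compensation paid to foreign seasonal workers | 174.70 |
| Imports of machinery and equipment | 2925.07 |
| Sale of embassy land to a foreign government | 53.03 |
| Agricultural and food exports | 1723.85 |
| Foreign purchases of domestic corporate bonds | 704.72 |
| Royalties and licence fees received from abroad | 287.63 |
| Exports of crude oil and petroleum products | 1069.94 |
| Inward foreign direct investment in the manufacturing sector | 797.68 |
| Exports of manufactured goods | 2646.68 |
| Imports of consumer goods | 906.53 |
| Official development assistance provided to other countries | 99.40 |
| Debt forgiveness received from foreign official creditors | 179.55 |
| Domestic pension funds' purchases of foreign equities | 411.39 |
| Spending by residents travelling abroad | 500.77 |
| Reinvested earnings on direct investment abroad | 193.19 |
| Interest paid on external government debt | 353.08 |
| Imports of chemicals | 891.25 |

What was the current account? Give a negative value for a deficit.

Goods: -2925.07 - 906.53 + 1723.85 + 2646.68 + 1069.94 - 891.25 = 717.62
Services: -500.77 + 287.63 - 330.37 = -543.51
Primary income: -174.70 - 353.08 + 193.19 = -334.59
Secondary income: -99.40
Current account = 717.62 + (-543.51) + (-334.59) + (-99.40) = -259.88
(Excluded from the current account — capital account: sale of embassy land to a foreign government 53.03, debt forgiveness received from foreign official creditors 179.55; financial account: foreign purchases of domestic corporate bonds 704.72, inward foreign direct investment in the manufacturing sector 797.68, domestic pension funds' purchases of foreign equities 411.39.)

-259.88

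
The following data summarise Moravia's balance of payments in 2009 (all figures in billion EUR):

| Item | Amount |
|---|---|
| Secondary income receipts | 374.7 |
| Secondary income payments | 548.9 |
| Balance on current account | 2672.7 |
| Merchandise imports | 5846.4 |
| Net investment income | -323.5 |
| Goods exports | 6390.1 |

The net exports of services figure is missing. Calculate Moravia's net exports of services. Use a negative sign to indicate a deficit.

Current account = goods balance + services balance + net primary income + net secondary income
Sum of the known components = 46.0
Net exports of services = CA - (known components) = 2672.7 - 46.0 = 2626.7

2626.7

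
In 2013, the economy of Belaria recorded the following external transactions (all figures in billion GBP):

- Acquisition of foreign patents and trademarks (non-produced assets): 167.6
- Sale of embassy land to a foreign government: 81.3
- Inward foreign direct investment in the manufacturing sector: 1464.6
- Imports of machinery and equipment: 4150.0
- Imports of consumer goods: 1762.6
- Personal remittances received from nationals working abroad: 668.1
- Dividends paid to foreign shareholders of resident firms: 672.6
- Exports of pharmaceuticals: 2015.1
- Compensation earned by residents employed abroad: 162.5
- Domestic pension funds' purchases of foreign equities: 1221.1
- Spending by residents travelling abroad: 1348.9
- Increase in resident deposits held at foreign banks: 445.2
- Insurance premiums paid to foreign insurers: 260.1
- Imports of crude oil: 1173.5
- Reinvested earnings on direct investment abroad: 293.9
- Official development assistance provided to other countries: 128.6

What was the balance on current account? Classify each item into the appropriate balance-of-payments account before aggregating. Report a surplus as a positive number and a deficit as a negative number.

-6356.7

Goods: -4150.0 + 2015.1 - 1762.6 - 1173.5 = -5071.0
Services: -260.1 - 1348.9 = -1609.0
Primary income: 293.9 + 162.5 - 672.6 = -216.2
Secondary income: -128.6 + 668.1 = 539.5
Current account = (-5071.0) + (-1609.0) + (-216.2) + 539.5 = -6356.7
(Excluded from the current account — capital account: acquisition of foreign patents and trademarks (non-produced assets) 167.6, sale of embassy land to a foreign government 81.3; financial account: inward foreign direct investment in the manufacturing sector 1464.6, domestic pension funds' purchases of foreign equities 1221.1, increase in resident deposits held at foreign banks 445.2.)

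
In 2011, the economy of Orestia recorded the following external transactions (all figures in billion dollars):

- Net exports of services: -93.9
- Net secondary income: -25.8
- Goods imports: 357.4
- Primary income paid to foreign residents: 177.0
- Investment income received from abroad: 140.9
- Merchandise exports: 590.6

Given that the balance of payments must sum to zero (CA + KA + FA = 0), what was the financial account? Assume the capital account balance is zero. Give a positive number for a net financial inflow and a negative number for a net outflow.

Goods balance = 590.6 - 357.4 = 233.2
Services balance = -93.9
Trade balance (goods + services) = 233.2 + (-93.9) = 139.3
Net primary income = 140.9 - 177.0 = -36.1
Net secondary income = -25.8
Current account = 139.3 + (-36.1) + (-25.8) = 77.4
Financial account = -(77.4) = -77.4

-77.4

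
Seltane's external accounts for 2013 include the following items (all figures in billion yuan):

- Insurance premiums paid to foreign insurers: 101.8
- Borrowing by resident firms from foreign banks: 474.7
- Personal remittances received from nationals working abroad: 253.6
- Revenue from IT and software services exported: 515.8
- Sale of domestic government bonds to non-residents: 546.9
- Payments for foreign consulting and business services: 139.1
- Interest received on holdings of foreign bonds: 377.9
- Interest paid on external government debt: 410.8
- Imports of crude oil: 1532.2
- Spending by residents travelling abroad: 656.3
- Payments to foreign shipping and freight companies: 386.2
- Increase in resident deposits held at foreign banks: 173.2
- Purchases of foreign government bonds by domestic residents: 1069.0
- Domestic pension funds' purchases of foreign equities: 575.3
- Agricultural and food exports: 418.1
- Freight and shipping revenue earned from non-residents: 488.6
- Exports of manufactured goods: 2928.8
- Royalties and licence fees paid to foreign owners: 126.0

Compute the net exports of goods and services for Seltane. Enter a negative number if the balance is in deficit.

Goods: 2928.8 + 418.1 - 1532.2 = 1814.7
Services: -656.3 - 126.0 + 488.6 - 139.1 + 515.8 - 101.8 - 386.2 = -405.0
Trade balance = 1814.7 + (-405.0) = 1409.7
(Excluded from the trade balance — financial account: borrowing by resident firms from foreign banks 474.7, sale of domestic government bonds to non-residents 546.9, increase in resident deposits held at foreign banks 173.2, purchases of foreign government bonds by domestic residents 1069.0, domestic pension funds' purchases of foreign equities 575.3; secondary income: personal remittances received from nationals working abroad 253.6; primary income: interest received on holdings of foreign bonds 377.9, interest paid on external government debt 410.8.)

1409.7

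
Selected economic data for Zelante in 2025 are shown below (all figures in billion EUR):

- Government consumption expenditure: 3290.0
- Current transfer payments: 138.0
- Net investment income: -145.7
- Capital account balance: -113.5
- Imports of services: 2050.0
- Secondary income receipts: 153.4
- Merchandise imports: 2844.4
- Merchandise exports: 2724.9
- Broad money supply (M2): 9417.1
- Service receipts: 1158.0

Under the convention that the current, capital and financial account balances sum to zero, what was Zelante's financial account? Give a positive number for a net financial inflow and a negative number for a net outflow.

1255.3

Goods balance = 2724.9 - 2844.4 = -119.5
Services balance = 1158.0 - 2050.0 = -892.0
Trade balance (goods + services) = -119.5 + (-892.0) = -1011.5
Net primary income = -145.7
Net secondary income = 153.4 - 138.0 = 15.4
Current account = -1011.5 + (-145.7) + 15.4 = -1141.8
Financial account = -(-1141.8 + (-113.5)) = 1255.3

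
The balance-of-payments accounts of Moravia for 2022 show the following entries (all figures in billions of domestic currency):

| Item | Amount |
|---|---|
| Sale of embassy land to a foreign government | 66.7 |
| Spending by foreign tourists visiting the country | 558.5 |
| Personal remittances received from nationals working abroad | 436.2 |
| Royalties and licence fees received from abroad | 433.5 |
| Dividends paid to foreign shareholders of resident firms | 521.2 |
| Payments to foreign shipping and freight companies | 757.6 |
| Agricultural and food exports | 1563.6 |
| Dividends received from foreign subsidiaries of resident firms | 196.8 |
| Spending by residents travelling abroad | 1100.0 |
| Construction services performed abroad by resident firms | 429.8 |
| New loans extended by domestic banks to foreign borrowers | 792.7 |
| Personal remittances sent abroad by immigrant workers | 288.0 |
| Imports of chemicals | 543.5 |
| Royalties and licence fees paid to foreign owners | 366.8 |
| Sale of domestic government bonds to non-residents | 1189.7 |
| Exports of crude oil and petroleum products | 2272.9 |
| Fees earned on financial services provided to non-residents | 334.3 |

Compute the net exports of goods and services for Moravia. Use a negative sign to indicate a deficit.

2824.7

Goods: -543.5 + 1563.6 + 2272.9 = 3293.0
Services: -757.6 - 366.8 + 433.5 - 1100.0 + 334.3 + 558.5 + 429.8 = -468.3
Trade balance = 3293.0 + (-468.3) = 2824.7
(Excluded from the trade balance — capital account: sale of embassy land to a foreign government 66.7; secondary income: personal remittances received from nationals working abroad 436.2, personal remittances sent abroad by immigrant workers 288.0; primary income: dividends paid to foreign shareholders of resident firms 521.2, dividends received from foreign subsidiaries of resident firms 196.8; financial account: new loans extended by domestic banks to foreign borrowers 792.7, sale of domestic government bonds to non-residents 1189.7.)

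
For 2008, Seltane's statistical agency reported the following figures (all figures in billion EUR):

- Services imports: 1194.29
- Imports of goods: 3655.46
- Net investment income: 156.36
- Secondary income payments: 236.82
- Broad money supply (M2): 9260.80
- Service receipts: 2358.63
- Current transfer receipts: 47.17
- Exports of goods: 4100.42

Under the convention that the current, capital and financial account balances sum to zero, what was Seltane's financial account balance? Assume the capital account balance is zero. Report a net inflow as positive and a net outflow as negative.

-1576.01

Goods balance = 4100.42 - 3655.46 = 444.96
Services balance = 2358.63 - 1194.29 = 1164.34
Trade balance (goods + services) = 444.96 + 1164.34 = 1609.30
Net primary income = 156.36
Net secondary income = 47.17 - 236.82 = -189.65
Current account = 1609.30 + 156.36 + (-189.65) = 1576.01
Financial account = -(1576.01) = -1576.01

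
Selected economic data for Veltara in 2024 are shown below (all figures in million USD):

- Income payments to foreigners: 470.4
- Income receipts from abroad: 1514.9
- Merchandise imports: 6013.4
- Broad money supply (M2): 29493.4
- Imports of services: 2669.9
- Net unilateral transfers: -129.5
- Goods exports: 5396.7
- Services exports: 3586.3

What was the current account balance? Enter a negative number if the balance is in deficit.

1214.7

Goods balance = 5396.7 - 6013.4 = -616.7
Services balance = 3586.3 - 2669.9 = 916.4
Trade balance (goods + services) = -616.7 + 916.4 = 299.7
Net primary income = 1514.9 - 470.4 = 1044.5
Net secondary income = -129.5
Current account = 299.7 + 1044.5 + (-129.5) = 1214.7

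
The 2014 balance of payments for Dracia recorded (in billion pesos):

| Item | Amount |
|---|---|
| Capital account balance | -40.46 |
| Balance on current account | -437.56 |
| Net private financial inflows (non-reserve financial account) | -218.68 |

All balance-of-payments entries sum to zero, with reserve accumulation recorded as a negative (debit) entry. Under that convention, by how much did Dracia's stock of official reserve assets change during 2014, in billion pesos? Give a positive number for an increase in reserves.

Official reserve transactions balance = -((-437.56) + (-40.46) + (-218.68)) = 696.70
An accumulation of reserves is recorded as a debit (negative entry), so the change in the stock of reserves is the negative of that balance.
Change in official reserves = -(696.70) = -696.70

-696.70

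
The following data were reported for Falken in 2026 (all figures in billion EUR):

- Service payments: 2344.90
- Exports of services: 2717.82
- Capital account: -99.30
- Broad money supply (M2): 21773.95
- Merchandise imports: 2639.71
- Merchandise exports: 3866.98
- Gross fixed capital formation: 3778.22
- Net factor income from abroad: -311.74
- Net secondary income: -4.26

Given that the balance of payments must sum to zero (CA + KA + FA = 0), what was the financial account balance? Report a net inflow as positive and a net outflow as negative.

Goods balance = 3866.98 - 2639.71 = 1227.27
Services balance = 2717.82 - 2344.90 = 372.92
Trade balance (goods + services) = 1227.27 + 372.92 = 1600.19
Net primary income = -311.74
Net secondary income = -4.26
Current account = 1600.19 + (-311.74) + (-4.26) = 1284.19
Financial account = -(1284.19 + (-99.30)) = -1184.89

-1184.89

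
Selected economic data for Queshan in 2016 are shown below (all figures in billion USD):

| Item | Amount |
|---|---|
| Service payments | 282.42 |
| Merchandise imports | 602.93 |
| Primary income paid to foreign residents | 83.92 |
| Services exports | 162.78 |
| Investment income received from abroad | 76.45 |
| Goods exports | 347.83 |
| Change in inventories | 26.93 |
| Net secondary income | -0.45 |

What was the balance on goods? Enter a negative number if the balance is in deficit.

-255.10

Goods balance = 347.83 - 602.93 = -255.10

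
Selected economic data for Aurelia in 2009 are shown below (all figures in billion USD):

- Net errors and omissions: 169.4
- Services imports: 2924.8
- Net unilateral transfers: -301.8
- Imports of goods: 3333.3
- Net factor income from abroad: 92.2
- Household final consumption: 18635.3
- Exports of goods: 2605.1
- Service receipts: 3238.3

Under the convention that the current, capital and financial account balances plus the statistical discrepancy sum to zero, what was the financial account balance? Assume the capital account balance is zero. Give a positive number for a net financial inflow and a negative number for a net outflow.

Goods balance = 2605.1 - 3333.3 = -728.2
Services balance = 3238.3 - 2924.8 = 313.5
Trade balance (goods + services) = -728.2 + 313.5 = -414.7
Net primary income = 92.2
Net secondary income = -301.8
Current account = -414.7 + 92.2 + (-301.8) = -624.3
Financial account = -(-624.3 + 169.4) = 454.9

454.9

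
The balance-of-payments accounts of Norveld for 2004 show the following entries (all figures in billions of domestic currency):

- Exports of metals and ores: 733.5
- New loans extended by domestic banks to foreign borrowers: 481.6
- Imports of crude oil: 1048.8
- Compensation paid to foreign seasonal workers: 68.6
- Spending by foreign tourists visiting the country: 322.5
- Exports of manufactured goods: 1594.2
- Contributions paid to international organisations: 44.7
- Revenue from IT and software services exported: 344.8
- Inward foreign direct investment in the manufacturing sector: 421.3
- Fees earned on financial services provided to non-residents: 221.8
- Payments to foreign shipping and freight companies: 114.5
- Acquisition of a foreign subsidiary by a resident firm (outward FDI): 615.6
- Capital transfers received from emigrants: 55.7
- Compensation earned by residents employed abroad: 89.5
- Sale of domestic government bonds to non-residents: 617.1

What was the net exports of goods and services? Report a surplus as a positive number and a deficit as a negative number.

Goods: -1048.8 + 1594.2 + 733.5 = 1278.9
Services: 221.8 - 114.5 + 344.8 + 322.5 = 774.6
Trade balance = 1278.9 + 774.6 = 2053.5
(Excluded from the trade balance — financial account: new loans extended by domestic banks to foreign borrowers 481.6, inward foreign direct investment in the manufacturing sector 421.3, acquisition of a foreign subsidiary by a resident firm (outward FDI) 615.6, sale of domestic government bonds to non-residents 617.1; primary income: compensation paid to foreign seasonal workers 68.6, compensation earned by residents employed abroad 89.5; secondary income: contributions paid to international organisations 44.7; capital account: capital transfers received from emigrants 55.7.)

2053.5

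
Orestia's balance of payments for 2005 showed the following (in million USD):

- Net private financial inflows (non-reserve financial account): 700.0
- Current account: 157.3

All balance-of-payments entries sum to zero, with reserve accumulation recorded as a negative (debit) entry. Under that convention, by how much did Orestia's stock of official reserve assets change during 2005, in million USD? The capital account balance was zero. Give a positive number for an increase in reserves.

Official reserve transactions balance = -(157.3 + 700.0) = -857.3
An accumulation of reserves is recorded as a debit (negative entry), so the change in the stock of reserves is the negative of that balance.
Change in official reserves = -(-857.3) = 857.3

857.3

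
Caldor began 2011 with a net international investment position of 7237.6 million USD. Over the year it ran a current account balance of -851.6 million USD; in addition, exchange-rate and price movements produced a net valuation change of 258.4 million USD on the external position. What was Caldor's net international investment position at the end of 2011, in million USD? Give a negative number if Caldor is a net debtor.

6644.4

Change in NIIP = current account + net valuation change = -851.6 + 258.4 = -593.2
End-of-year NIIP = 7237.6 + (-593.2) = 6644.4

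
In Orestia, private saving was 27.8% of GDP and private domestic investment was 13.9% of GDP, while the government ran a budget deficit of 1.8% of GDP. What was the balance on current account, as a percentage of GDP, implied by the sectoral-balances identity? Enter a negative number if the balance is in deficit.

12.1

By the sectoral-balances identity, CA = (S_private - I) + (T - G).
Private balance = 27.8 - 13.9 = 13.9
Government balance (T - G) = -1.8
CA = 13.9 + (-1.8) = 12.1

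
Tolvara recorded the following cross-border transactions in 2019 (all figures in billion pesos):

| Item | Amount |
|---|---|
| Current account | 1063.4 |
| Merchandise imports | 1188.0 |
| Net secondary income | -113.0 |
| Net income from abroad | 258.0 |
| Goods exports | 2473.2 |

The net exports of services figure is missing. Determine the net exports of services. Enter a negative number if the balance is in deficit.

-366.8

Current account = goods balance + services balance + net primary income + net secondary income
Sum of the known components = 1430.2
Net exports of services = CA - (known components) = 1063.4 - 1430.2 = -366.8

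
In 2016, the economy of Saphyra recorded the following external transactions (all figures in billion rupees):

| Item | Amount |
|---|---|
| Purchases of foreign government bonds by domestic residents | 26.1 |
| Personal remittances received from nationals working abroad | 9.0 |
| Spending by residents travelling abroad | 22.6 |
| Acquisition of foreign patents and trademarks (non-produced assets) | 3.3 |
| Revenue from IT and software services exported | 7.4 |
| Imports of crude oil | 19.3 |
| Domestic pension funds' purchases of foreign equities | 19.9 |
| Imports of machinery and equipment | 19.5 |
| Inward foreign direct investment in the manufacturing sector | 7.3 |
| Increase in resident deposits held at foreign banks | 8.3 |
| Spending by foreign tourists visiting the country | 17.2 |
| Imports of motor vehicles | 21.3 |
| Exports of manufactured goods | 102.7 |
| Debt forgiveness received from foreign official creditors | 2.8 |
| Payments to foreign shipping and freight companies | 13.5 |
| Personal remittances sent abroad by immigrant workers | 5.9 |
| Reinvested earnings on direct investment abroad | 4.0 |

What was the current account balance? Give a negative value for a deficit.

38.2

Goods: -19.5 - 21.3 - 19.3 + 102.7 = 42.6
Services: -22.6 - 13.5 + 7.4 + 17.2 = -11.5
Primary income: 4.0
Secondary income: 9.0 - 5.9 = 3.1
Current account = 42.6 + (-11.5) + 4.0 + 3.1 = 38.2
(Excluded from the current account — financial account: purchases of foreign government bonds by domestic residents 26.1, domestic pension funds' purchases of foreign equities 19.9, inward foreign direct investment in the manufacturing sector 7.3, increase in resident deposits held at foreign banks 8.3; capital account: acquisition of foreign patents and trademarks (non-produced assets) 3.3, debt forgiveness received from foreign official creditors 2.8.)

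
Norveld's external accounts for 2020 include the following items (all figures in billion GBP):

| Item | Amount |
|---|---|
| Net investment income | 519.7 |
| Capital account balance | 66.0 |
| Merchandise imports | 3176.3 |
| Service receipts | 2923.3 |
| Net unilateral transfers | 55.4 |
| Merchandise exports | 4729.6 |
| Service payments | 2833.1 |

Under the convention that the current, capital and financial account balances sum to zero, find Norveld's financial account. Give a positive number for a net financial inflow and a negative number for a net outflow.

-2284.6

Goods balance = 4729.6 - 3176.3 = 1553.3
Services balance = 2923.3 - 2833.1 = 90.2
Trade balance (goods + services) = 1553.3 + 90.2 = 1643.5
Net primary income = 519.7
Net secondary income = 55.4
Current account = 1643.5 + 519.7 + 55.4 = 2218.6
Financial account = -(2218.6 + 66.0) = -2284.6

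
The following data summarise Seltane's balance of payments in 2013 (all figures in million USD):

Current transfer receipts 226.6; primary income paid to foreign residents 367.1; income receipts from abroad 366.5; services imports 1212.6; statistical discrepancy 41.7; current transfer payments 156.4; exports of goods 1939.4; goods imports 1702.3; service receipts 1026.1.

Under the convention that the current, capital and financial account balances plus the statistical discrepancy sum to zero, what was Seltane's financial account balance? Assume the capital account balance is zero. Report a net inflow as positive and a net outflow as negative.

Goods balance = 1939.4 - 1702.3 = 237.1
Services balance = 1026.1 - 1212.6 = -186.5
Trade balance (goods + services) = 237.1 + (-186.5) = 50.6
Net primary income = 366.5 - 367.1 = -0.6
Net secondary income = 226.6 - 156.4 = 70.2
Current account = 50.6 + (-0.6) + 70.2 = 120.2
Financial account = -(120.2 + 41.7) = -161.9

-161.9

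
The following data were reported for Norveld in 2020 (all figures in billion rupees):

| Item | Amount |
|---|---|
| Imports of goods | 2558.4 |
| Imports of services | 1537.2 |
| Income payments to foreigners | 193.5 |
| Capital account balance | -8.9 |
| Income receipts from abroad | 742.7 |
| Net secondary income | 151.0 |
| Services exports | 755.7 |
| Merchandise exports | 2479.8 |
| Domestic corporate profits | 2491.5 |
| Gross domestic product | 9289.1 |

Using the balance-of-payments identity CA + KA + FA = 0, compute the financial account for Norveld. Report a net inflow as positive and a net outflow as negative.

168.8

Goods balance = 2479.8 - 2558.4 = -78.6
Services balance = 755.7 - 1537.2 = -781.5
Trade balance (goods + services) = -78.6 + (-781.5) = -860.1
Net primary income = 742.7 - 193.5 = 549.2
Net secondary income = 151.0
Current account = -860.1 + 549.2 + 151.0 = -159.9
Financial account = -(-159.9 + (-8.9)) = 168.8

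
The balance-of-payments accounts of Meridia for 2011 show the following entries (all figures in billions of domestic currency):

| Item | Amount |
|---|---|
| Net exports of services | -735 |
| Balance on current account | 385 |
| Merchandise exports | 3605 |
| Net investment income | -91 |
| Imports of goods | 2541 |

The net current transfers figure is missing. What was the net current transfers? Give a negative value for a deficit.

Current account = goods balance + services balance + net primary income + net secondary income
Sum of the known components = 238
Net current transfers = CA - (known components) = 385 - 238 = 147

147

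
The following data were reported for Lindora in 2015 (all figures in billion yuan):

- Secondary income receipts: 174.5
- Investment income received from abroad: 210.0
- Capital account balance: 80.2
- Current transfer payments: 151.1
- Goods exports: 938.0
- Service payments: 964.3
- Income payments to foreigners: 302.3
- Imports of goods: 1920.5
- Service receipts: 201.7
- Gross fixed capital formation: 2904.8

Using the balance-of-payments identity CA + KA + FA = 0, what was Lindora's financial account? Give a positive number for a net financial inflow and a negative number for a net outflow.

1733.8

Goods balance = 938.0 - 1920.5 = -982.5
Services balance = 201.7 - 964.3 = -762.6
Trade balance (goods + services) = -982.5 + (-762.6) = -1745.1
Net primary income = 210.0 - 302.3 = -92.3
Net secondary income = 174.5 - 151.1 = 23.4
Current account = -1745.1 + (-92.3) + 23.4 = -1814.0
Financial account = -(-1814.0 + 80.2) = 1733.8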